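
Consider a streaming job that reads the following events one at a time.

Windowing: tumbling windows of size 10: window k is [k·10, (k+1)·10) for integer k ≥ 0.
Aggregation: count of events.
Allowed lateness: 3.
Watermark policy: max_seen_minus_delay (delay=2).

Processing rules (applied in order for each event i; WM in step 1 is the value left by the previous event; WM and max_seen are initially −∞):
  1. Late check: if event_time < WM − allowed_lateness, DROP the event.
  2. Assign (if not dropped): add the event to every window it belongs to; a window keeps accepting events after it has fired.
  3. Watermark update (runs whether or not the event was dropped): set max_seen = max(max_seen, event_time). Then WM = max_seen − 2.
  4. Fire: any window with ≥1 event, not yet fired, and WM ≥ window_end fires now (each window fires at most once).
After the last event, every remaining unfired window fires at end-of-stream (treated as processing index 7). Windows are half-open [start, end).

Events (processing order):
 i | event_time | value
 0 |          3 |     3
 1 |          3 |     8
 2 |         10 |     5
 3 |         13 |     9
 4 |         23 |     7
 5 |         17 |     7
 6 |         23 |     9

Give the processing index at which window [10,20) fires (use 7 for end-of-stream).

i=0 t=3 v=3: → [0,10); WM=1
i=1 t=3 v=8: → [0,10); WM=1
i=2 t=10 v=5: → [10,20); WM=8
i=3 t=13 v=9: → [10,20); WM=11; [0,10) fires=2
i=4 t=23 v=7: → [20,30); WM=21; [10,20) fires=2
i=5 t=17 v=7: DROP (t<21-3); WM=21
i=6 t=23 v=9: → [20,30); WM=21

4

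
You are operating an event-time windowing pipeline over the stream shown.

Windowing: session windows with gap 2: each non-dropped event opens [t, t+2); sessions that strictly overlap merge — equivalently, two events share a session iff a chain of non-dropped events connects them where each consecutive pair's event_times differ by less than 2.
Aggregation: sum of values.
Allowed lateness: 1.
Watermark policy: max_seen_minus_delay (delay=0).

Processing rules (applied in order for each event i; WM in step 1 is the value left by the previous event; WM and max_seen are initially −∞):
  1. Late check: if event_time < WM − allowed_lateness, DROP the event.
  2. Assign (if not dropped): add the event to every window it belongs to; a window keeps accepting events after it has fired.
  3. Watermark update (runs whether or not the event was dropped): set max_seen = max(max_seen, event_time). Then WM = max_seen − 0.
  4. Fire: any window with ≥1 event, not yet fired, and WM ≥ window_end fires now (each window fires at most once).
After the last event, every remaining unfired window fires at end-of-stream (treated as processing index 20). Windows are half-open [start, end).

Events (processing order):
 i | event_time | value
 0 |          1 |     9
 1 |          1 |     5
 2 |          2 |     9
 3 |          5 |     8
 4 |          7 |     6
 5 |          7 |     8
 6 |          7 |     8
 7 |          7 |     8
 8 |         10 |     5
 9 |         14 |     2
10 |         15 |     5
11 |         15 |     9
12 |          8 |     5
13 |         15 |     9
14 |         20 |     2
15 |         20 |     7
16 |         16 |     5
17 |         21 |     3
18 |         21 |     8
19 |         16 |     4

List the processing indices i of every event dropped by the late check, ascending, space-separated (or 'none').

i=0 t=1 v=9: → [1,3); WM=1
i=1 t=1 v=5: → [1,3); WM=1
i=2 t=2 v=9: → [1,4); WM=2
i=3 t=5 v=8: → [5,7); WM=5
i=4 t=7 v=6: → [7,9); WM=7
i=5 t=7 v=8: → [7,9); WM=7
i=6 t=7 v=8: → [7,9); WM=7
i=7 t=7 v=8: → [7,9); WM=7
i=8 t=10 v=5: → [10,12); WM=10
i=9 t=14 v=2: → [14,16); WM=14
i=10 t=15 v=5: → [14,17); WM=15
i=11 t=15 v=9: → [14,17); WM=15
i=12 t=8 v=5: DROP (t<15-1); WM=15
i=13 t=15 v=9: → [14,17); WM=15
i=14 t=20 v=2: → [20,22); WM=20
i=15 t=20 v=7: → [20,22); WM=20
i=16 t=16 v=5: DROP (t<20-1); WM=20
i=17 t=21 v=3: → [20,23); WM=21
i=18 t=21 v=8: → [20,23); WM=21
i=19 t=16 v=4: DROP (t<21-1); WM=21

12 16 19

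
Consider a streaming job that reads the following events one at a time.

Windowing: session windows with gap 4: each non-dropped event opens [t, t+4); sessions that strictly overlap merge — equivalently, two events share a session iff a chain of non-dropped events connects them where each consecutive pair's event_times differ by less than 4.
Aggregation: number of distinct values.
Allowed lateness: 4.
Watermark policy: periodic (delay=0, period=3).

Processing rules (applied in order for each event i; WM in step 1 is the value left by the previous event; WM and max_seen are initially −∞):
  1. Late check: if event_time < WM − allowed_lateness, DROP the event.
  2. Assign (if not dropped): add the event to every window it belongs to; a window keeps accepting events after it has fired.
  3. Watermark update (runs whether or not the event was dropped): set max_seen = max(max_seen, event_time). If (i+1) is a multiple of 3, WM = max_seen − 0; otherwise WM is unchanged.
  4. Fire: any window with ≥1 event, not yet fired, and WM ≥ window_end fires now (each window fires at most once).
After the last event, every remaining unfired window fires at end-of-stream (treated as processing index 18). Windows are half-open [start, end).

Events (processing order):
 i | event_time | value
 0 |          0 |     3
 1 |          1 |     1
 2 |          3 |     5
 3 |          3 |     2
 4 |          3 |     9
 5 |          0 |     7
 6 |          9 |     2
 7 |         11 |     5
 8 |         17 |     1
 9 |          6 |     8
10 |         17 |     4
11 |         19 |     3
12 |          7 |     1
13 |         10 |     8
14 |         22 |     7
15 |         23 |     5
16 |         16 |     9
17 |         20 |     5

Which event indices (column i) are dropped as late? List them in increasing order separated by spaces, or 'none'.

9 12 13 16

i=0 t=0 v=3: → [0,4); WM=−∞
i=1 t=1 v=1: → [0,5); WM=−∞
i=2 t=3 v=5: → [0,7); WM=3
i=3 t=3 v=2: → [0,7); WM=3
i=4 t=3 v=9: → [0,7); WM=3
i=5 t=0 v=7: → [0,7); WM=3
i=6 t=9 v=2: → [9,13); WM=3
i=7 t=11 v=5: → [9,15); WM=3
i=8 t=17 v=1: → [17,21); WM=17
i=9 t=6 v=8: DROP (t<17-4); WM=17
i=10 t=17 v=4: → [17,21); WM=17
i=11 t=19 v=3: → [17,23); WM=19
i=12 t=7 v=1: DROP (t<19-4); WM=19
i=13 t=10 v=8: DROP (t<19-4); WM=19
i=14 t=22 v=7: → [17,26); WM=22
i=15 t=23 v=5: → [17,27); WM=22
i=16 t=16 v=9: DROP (t<22-4); WM=22
i=17 t=20 v=5: → [17,27); WM=23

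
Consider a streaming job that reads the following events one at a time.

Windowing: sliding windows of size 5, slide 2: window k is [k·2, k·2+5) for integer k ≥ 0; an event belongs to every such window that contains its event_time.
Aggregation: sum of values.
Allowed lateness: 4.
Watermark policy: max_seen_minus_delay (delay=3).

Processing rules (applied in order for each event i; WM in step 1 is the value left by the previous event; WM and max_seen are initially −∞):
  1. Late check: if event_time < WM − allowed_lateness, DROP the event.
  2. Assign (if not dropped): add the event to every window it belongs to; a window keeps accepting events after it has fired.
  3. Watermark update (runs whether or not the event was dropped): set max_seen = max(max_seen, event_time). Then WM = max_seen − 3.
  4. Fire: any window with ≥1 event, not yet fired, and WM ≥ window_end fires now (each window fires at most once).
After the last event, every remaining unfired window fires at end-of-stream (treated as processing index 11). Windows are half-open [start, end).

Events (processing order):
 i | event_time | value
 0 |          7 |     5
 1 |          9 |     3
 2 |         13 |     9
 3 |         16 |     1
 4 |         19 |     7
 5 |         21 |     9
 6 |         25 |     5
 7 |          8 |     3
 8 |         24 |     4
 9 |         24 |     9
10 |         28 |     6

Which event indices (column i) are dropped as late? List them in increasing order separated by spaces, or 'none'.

i=0 t=7 v=5: → [6,11),[4,9); WM=4
i=1 t=9 v=3: → [8,13),[6,11); WM=6
i=2 t=13 v=9: → [12,17),[10,15); WM=10; [4,9) fires=5
i=3 t=16 v=1: → [16,21),[14,19),[12,17); WM=13; [6,11) fires=8 [8,13) fires=3
i=4 t=19 v=7: → [18,23),[16,21); WM=16; [10,15) fires=9
i=5 t=21 v=9: → [20,25),[18,23); WM=18; [12,17) fires=10
i=6 t=25 v=5: → [24,29),[22,27); WM=22; [14,19) fires=1 [16,21) fires=8
i=7 t=8 v=3: DROP (t<22-4); WM=22
i=8 t=24 v=4: → [24,29),[22,27),[20,25); WM=22
i=9 t=24 v=9: → [24,29),[22,27),[20,25); WM=22
i=10 t=28 v=6: → [28,33),[26,31),[24,29); WM=25; [18,23) fires=16 [20,25) fires=22

7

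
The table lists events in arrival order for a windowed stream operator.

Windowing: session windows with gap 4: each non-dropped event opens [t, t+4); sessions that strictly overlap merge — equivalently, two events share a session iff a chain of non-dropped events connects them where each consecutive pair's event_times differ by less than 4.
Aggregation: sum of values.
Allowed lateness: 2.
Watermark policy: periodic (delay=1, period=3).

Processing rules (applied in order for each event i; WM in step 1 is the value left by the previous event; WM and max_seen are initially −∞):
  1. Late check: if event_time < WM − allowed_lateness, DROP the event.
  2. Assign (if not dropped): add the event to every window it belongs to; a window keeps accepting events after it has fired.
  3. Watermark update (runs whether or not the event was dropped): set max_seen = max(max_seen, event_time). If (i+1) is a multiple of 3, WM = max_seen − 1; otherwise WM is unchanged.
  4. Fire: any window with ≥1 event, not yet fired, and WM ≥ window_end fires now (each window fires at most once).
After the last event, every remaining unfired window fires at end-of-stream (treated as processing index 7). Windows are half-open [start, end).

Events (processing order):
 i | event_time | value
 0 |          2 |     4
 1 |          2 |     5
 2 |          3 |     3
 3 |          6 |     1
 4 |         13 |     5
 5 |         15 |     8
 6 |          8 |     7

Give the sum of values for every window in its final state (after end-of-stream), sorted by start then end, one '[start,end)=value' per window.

[2,10)=13 [13,19)=13

i=0 t=2 v=4: → [2,6); WM=−∞
i=1 t=2 v=5: → [2,6); WM=−∞
i=2 t=3 v=3: → [2,7); WM=2
i=3 t=6 v=1: → [2,10); WM=2
i=4 t=13 v=5: → [13,17); WM=2
i=5 t=15 v=8: → [13,19); WM=14
i=6 t=8 v=7: DROP (t<14-2); WM=14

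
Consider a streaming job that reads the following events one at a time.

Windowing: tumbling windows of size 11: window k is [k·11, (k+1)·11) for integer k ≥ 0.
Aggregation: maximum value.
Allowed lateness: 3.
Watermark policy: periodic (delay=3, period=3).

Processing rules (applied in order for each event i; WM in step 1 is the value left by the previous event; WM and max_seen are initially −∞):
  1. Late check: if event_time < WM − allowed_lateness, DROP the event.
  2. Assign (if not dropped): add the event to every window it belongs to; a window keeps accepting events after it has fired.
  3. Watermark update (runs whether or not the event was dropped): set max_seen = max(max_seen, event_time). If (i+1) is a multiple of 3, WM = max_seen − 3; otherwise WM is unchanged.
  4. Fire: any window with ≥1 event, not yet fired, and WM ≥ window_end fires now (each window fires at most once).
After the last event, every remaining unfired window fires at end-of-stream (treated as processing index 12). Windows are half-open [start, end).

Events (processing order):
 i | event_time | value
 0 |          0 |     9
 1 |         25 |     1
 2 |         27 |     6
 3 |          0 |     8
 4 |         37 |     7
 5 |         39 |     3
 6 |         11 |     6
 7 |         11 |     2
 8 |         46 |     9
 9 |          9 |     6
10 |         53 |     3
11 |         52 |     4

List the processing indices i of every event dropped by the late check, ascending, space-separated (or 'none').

i=0 t=0 v=9: → [0,11); WM=−∞
i=1 t=25 v=1: → [22,33); WM=−∞
i=2 t=27 v=6: → [22,33); WM=24; [0,11) fires=9
i=3 t=0 v=8: DROP (t<24-3); WM=24
i=4 t=37 v=7: → [33,44); WM=24
i=5 t=39 v=3: → [33,44); WM=36; [22,33) fires=6
i=6 t=11 v=6: DROP (t<36-3); WM=36
i=7 t=11 v=2: DROP (t<36-3); WM=36
i=8 t=46 v=9: → [44,55); WM=43
i=9 t=9 v=6: DROP (t<43-3); WM=43
i=10 t=53 v=3: → [44,55); WM=43
i=11 t=52 v=4: → [44,55); WM=50; [33,44) fires=7

3 6 7 9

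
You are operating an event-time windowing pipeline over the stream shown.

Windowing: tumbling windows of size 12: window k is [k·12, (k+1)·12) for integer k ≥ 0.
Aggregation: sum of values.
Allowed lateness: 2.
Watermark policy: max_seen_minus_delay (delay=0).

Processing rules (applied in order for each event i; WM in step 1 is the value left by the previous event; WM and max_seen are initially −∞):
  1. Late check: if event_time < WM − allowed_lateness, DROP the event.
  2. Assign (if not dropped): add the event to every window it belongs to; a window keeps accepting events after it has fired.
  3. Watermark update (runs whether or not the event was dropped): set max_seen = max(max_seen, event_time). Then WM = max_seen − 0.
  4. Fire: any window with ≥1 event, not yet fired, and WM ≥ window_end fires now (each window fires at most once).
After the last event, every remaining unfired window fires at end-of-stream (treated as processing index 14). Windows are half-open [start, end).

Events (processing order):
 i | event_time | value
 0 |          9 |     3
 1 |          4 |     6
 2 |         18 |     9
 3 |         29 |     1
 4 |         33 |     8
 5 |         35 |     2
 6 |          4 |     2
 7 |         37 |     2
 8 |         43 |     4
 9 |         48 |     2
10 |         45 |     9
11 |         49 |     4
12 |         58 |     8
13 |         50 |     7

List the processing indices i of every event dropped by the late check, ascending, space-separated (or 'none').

1 6 10 13

i=0 t=9 v=3: → [0,12); WM=9
i=1 t=4 v=6: DROP (t<9-2); WM=9
i=2 t=18 v=9: → [12,24); WM=18; [0,12) fires=3
i=3 t=29 v=1: → [24,36); WM=29; [12,24) fires=9
i=4 t=33 v=8: → [24,36); WM=33
i=5 t=35 v=2: → [24,36); WM=35
i=6 t=4 v=2: DROP (t<35-2); WM=35
i=7 t=37 v=2: → [36,48); WM=37; [24,36) fires=11
i=8 t=43 v=4: → [36,48); WM=43
i=9 t=48 v=2: → [48,60); WM=48; [36,48) fires=6
i=10 t=45 v=9: DROP (t<48-2); WM=48
i=11 t=49 v=4: → [48,60); WM=49
i=12 t=58 v=8: → [48,60); WM=58
i=13 t=50 v=7: DROP (t<58-2); WM=58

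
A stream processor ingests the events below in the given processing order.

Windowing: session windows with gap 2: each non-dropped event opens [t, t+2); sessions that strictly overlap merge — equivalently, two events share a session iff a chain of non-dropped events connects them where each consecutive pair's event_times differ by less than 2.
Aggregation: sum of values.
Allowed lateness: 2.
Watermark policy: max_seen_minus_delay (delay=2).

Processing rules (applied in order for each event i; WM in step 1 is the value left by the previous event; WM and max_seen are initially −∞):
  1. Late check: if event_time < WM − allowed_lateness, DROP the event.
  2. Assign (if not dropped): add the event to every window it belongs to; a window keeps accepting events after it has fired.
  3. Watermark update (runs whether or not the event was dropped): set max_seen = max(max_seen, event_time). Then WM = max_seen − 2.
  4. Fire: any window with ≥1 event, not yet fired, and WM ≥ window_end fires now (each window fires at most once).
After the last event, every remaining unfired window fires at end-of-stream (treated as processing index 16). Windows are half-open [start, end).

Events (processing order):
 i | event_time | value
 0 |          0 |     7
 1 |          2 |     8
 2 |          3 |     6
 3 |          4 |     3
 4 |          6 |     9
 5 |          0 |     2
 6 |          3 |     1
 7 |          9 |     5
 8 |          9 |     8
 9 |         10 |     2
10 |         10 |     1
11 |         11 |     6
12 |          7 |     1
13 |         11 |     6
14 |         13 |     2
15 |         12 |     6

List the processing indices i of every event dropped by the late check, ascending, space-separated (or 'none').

i=0 t=0 v=7: → [0,2); WM=-2
i=1 t=2 v=8: → [2,4); WM=0
i=2 t=3 v=6: → [2,5); WM=1
i=3 t=4 v=3: → [2,6); WM=2
i=4 t=6 v=9: → [6,8); WM=4
i=5 t=0 v=2: DROP (t<4-2); WM=4
i=6 t=3 v=1: → [2,6); WM=4
i=7 t=9 v=5: → [9,11); WM=7
i=8 t=9 v=8: → [9,11); WM=7
i=9 t=10 v=2: → [9,12); WM=8
i=10 t=10 v=1: → [9,12); WM=8
i=11 t=11 v=6: → [9,13); WM=9
i=12 t=7 v=1: → [6,9); WM=9
i=13 t=11 v=6: → [9,13); WM=9
i=14 t=13 v=2: → [13,15); WM=11
i=15 t=12 v=6: → [9,15); WM=11

5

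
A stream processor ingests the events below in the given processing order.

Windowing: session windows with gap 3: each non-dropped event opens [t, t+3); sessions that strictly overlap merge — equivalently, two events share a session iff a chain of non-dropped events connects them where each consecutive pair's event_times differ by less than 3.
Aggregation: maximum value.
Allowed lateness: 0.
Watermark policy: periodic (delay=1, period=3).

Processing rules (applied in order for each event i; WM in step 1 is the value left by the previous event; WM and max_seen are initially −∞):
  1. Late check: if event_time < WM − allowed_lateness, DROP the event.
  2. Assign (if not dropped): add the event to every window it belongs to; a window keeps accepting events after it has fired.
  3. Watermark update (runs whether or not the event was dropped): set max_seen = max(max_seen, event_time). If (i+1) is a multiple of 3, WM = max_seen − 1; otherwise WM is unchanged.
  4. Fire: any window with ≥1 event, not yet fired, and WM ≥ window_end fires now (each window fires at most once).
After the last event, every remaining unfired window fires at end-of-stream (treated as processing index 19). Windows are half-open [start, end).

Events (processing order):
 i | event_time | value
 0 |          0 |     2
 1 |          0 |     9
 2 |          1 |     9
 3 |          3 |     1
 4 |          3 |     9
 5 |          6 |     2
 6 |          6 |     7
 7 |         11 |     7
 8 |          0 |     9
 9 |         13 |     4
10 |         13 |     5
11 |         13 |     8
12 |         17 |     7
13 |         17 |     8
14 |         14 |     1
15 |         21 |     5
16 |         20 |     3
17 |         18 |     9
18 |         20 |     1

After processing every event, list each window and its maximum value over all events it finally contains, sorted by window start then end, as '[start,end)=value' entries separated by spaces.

i=0 t=0 v=2: → [0,3); WM=−∞
i=1 t=0 v=9: → [0,3); WM=−∞
i=2 t=1 v=9: → [0,4); WM=0
i=3 t=3 v=1: → [0,6); WM=0
i=4 t=3 v=9: → [0,6); WM=0
i=5 t=6 v=2: → [6,9); WM=5
i=6 t=6 v=7: → [6,9); WM=5
i=7 t=11 v=7: → [11,14); WM=5
i=8 t=0 v=9: DROP (t<5-0); WM=10
i=9 t=13 v=4: → [11,16); WM=10
i=10 t=13 v=5: → [11,16); WM=10
i=11 t=13 v=8: → [11,16); WM=12
i=12 t=17 v=7: → [17,20); WM=12
i=13 t=17 v=8: → [17,20); WM=12
i=14 t=14 v=1: → [11,17); WM=16
i=15 t=21 v=5: → [21,24); WM=16
i=16 t=20 v=3: → [20,24); WM=16
i=17 t=18 v=9: → [17,24); WM=20
i=18 t=20 v=1: → [17,24); WM=20

[0,6)=9 [6,9)=7 [11,17)=8 [17,24)=9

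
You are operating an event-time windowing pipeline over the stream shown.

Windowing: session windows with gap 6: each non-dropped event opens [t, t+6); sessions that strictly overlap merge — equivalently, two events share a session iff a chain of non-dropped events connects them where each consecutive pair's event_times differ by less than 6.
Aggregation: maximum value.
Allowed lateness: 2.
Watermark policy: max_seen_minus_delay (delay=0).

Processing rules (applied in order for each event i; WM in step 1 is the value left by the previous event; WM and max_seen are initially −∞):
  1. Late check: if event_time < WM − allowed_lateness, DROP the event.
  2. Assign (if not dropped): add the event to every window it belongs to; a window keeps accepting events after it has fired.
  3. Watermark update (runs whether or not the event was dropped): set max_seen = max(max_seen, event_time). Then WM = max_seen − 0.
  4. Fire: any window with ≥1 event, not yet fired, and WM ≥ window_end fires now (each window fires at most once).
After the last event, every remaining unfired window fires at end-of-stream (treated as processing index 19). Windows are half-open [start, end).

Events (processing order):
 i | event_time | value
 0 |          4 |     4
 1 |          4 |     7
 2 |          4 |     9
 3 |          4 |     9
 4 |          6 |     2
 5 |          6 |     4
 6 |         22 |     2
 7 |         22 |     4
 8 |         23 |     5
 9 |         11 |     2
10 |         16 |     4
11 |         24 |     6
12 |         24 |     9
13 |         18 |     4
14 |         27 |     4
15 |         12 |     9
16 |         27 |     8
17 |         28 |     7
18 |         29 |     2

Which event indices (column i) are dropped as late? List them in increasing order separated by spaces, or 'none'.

9 10 13 15

i=0 t=4 v=4: → [4,10); WM=4
i=1 t=4 v=7: → [4,10); WM=4
i=2 t=4 v=9: → [4,10); WM=4
i=3 t=4 v=9: → [4,10); WM=4
i=4 t=6 v=2: → [4,12); WM=6
i=5 t=6 v=4: → [4,12); WM=6
i=6 t=22 v=2: → [22,28); WM=22
i=7 t=22 v=4: → [22,28); WM=22
i=8 t=23 v=5: → [22,29); WM=23
i=9 t=11 v=2: DROP (t<23-2); WM=23
i=10 t=16 v=4: DROP (t<23-2); WM=23
i=11 t=24 v=6: → [22,30); WM=24
i=12 t=24 v=9: → [22,30); WM=24
i=13 t=18 v=4: DROP (t<24-2); WM=24
i=14 t=27 v=4: → [22,33); WM=27
i=15 t=12 v=9: DROP (t<27-2); WM=27
i=16 t=27 v=8: → [22,33); WM=27
i=17 t=28 v=7: → [22,34); WM=28
i=18 t=29 v=2: → [22,35); WM=29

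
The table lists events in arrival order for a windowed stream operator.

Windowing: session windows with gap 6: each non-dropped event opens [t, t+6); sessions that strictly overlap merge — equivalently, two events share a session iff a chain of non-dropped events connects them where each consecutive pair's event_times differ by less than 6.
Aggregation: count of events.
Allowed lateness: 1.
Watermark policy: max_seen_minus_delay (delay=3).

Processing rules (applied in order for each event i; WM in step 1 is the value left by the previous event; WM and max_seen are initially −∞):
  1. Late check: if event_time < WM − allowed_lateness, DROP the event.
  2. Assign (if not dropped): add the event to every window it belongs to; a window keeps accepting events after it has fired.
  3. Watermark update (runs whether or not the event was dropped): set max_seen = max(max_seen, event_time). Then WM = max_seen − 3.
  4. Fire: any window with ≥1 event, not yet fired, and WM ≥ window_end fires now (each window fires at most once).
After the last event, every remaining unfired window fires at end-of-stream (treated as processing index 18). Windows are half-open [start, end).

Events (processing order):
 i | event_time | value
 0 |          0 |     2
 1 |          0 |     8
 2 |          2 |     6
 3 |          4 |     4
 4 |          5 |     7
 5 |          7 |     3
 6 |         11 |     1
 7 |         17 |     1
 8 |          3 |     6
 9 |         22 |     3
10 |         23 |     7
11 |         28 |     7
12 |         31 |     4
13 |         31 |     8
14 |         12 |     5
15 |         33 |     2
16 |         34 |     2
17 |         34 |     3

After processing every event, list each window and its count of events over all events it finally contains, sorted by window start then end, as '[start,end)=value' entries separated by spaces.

[0,17)=7 [17,40)=9

i=0 t=0 v=2: → [0,6); WM=-3
i=1 t=0 v=8: → [0,6); WM=-3
i=2 t=2 v=6: → [0,8); WM=-1
i=3 t=4 v=4: → [0,10); WM=1
i=4 t=5 v=7: → [0,11); WM=2
i=5 t=7 v=3: → [0,13); WM=4
i=6 t=11 v=1: → [0,17); WM=8
i=7 t=17 v=1: → [17,23); WM=14
i=8 t=3 v=6: DROP (t<14-1); WM=14
i=9 t=22 v=3: → [17,28); WM=19
i=10 t=23 v=7: → [17,29); WM=20
i=11 t=28 v=7: → [17,34); WM=25
i=12 t=31 v=4: → [17,37); WM=28
i=13 t=31 v=8: → [17,37); WM=28
i=14 t=12 v=5: DROP (t<28-1); WM=28
i=15 t=33 v=2: → [17,39); WM=30
i=16 t=34 v=2: → [17,40); WM=31
i=17 t=34 v=3: → [17,40); WM=31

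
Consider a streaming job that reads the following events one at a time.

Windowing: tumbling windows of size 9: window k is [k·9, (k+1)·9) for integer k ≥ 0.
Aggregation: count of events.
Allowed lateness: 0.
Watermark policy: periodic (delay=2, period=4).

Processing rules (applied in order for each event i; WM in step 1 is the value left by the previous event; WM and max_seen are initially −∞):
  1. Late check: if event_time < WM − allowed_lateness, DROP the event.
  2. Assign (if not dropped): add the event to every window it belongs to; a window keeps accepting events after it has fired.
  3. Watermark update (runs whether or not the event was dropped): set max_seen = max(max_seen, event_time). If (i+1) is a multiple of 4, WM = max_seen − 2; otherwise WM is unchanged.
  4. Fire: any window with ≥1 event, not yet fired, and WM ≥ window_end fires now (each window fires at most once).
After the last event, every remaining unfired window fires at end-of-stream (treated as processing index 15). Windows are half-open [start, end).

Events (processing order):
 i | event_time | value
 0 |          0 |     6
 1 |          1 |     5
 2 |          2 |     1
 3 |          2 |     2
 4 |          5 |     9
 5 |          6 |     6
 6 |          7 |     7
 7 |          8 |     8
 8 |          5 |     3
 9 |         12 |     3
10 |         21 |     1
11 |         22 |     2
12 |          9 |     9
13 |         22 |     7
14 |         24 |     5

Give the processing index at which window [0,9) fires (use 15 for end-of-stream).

i=0 t=0 v=6: → [0,9); WM=−∞
i=1 t=1 v=5: → [0,9); WM=−∞
i=2 t=2 v=1: → [0,9); WM=−∞
i=3 t=2 v=2: → [0,9); WM=0
i=4 t=5 v=9: → [0,9); WM=0
i=5 t=6 v=6: → [0,9); WM=0
i=6 t=7 v=7: → [0,9); WM=0
i=7 t=8 v=8: → [0,9); WM=6
i=8 t=5 v=3: DROP (t<6-0); WM=6
i=9 t=12 v=3: → [9,18); WM=6
i=10 t=21 v=1: → [18,27); WM=6
i=11 t=22 v=2: → [18,27); WM=20; [0,9) fires=8 [9,18) fires=1
i=12 t=9 v=9: DROP (t<20-0); WM=20
i=13 t=22 v=7: → [18,27); WM=20
i=14 t=24 v=5: → [18,27); WM=20

11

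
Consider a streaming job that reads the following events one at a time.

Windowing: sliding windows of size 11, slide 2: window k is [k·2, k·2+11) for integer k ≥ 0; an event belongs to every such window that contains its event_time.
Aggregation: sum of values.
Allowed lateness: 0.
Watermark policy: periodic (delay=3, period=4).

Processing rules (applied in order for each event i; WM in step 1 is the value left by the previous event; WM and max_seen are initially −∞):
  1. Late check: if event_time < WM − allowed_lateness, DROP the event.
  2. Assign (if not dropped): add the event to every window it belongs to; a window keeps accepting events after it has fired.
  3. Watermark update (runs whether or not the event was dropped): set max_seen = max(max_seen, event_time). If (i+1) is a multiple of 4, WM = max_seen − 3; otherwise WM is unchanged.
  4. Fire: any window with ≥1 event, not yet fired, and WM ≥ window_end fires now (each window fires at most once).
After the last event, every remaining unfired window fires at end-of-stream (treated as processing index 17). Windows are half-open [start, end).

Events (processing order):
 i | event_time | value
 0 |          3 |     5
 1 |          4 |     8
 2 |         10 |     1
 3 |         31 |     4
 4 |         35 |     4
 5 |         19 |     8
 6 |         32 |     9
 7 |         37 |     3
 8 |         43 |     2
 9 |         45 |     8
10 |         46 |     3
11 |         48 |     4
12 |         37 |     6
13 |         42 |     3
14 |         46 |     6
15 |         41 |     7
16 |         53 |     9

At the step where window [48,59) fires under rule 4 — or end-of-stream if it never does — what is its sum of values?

i=0 t=3 v=5: → [2,13),[0,11); WM=−∞
i=1 t=4 v=8: → [4,15),[2,13),[0,11); WM=−∞
i=2 t=10 v=1: → [10,21),[8,19),[6,17),[4,15),[2,13),[0,11); WM=−∞
i=3 t=31 v=4: → [30,41),[28,39),[26,37),[24,35),[22,33); WM=28; [0,11) fires=14 [2,13) fires=14 [4,15) fires=9 [6,17) fires=1 [8,19) fires=1 [10,21) fires=1
i=4 t=35 v=4: → [34,45),[32,43),[30,41),[28,39),[26,37); WM=28
i=5 t=19 v=8: DROP (t<28-0); WM=28
i=6 t=32 v=9: → [32,43),[30,41),[28,39),[26,37),[24,35),[22,33); WM=28
i=7 t=37 v=3: → [36,47),[34,45),[32,43),[30,41),[28,39); WM=34; [22,33) fires=13
i=8 t=43 v=2: → [42,53),[40,51),[38,49),[36,47),[34,45); WM=34
i=9 t=45 v=8: → [44,55),[42,53),[40,51),[38,49),[36,47); WM=34
i=10 t=46 v=3: → [46,57),[44,55),[42,53),[40,51),[38,49),[36,47); WM=34
i=11 t=48 v=4: → [48,59),[46,57),[44,55),[42,53),[40,51),[38,49); WM=45; [24,35) fires=13 [26,37) fires=17 [28,39) fires=20 [30,41) fires=20 [32,43) fires=16 [34,45) fires=9
i=12 t=37 v=6: DROP (t<45-0); WM=45
i=13 t=42 v=3: DROP (t<45-0); WM=45
i=14 t=46 v=6: → [46,57),[44,55),[42,53),[40,51),[38,49),[36,47); WM=45
i=15 t=41 v=7: DROP (t<45-0); WM=45
i=16 t=53 v=9: → [52,63),[50,61),[48,59),[46,57),[44,55); WM=45

13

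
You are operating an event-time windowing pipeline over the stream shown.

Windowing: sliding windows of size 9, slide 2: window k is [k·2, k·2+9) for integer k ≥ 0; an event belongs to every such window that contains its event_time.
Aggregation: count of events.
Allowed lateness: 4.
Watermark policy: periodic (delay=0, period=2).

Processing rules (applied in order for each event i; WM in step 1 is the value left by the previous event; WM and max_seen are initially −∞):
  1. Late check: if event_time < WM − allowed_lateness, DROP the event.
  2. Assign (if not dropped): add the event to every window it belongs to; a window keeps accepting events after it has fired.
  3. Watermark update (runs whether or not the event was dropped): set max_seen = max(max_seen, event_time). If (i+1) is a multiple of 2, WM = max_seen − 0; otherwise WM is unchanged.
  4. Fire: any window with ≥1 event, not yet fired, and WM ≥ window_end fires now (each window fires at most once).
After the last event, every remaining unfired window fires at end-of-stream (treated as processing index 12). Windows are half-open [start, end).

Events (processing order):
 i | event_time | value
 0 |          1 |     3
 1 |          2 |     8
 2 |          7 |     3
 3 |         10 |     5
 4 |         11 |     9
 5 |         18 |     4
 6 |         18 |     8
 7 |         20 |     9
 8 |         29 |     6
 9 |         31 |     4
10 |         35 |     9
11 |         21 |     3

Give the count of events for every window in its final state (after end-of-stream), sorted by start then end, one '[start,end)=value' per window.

[0,9)=3 [2,11)=3 [4,13)=3 [6,15)=3 [8,17)=2 [10,19)=4 [12,21)=3 [14,23)=3 [16,25)=3 [18,27)=3 [20,29)=1 [22,31)=1 [24,33)=2 [26,35)=2 [28,37)=3 [30,39)=2 [32,41)=1 [34,43)=1

i=0 t=1 v=3: → [0,9); WM=−∞
i=1 t=2 v=8: → [2,11),[0,9); WM=2
i=2 t=7 v=3: → [6,15),[4,13),[2,11),[0,9); WM=2
i=3 t=10 v=5: → [10,19),[8,17),[6,15),[4,13),[2,11); WM=10; [0,9) fires=3
i=4 t=11 v=9: → [10,19),[8,17),[6,15),[4,13); WM=10
i=5 t=18 v=4: → [18,27),[16,25),[14,23),[12,21),[10,19); WM=18; [2,11) fires=3 [4,13) fires=3 [6,15) fires=3 [8,17) fires=2
i=6 t=18 v=8: → [18,27),[16,25),[14,23),[12,21),[10,19); WM=18
i=7 t=20 v=9: → [20,29),[18,27),[16,25),[14,23),[12,21); WM=20; [10,19) fires=4
i=8 t=29 v=6: → [28,37),[26,35),[24,33),[22,31); WM=20
i=9 t=31 v=4: → [30,39),[28,37),[26,35),[24,33); WM=31; [12,21) fires=3 [14,23) fires=3 [16,25) fires=3 [18,27) fires=3 [20,29) fires=1 [22,31) fires=1
i=10 t=35 v=9: → [34,43),[32,41),[30,39),[28,37); WM=31
i=11 t=21 v=3: DROP (t<31-4); WM=35; [24,33) fires=2 [26,35) fires=2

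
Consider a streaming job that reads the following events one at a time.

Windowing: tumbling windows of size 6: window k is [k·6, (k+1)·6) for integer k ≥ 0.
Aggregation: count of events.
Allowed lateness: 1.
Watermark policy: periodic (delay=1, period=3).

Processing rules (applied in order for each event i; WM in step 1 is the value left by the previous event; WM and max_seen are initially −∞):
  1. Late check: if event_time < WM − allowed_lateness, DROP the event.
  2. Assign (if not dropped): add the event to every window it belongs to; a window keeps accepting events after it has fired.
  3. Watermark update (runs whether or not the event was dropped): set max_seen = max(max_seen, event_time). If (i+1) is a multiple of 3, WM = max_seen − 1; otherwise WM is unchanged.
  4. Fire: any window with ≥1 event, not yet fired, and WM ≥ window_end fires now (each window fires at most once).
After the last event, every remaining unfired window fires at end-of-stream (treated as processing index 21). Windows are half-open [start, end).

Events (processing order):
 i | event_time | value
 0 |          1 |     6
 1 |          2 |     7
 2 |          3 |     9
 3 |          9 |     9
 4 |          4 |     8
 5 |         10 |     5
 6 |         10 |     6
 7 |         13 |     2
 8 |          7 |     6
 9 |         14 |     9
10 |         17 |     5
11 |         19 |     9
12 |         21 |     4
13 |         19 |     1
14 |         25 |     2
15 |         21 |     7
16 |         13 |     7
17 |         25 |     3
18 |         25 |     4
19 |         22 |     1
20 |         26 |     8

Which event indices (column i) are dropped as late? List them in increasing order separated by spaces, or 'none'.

i=0 t=1 v=6: → [0,6); WM=−∞
i=1 t=2 v=7: → [0,6); WM=−∞
i=2 t=3 v=9: → [0,6); WM=2
i=3 t=9 v=9: → [6,12); WM=2
i=4 t=4 v=8: → [0,6); WM=2
i=5 t=10 v=5: → [6,12); WM=9; [0,6) fires=4
i=6 t=10 v=6: → [6,12); WM=9
i=7 t=13 v=2: → [12,18); WM=9
i=8 t=7 v=6: DROP (t<9-1); WM=12; [6,12) fires=3
i=9 t=14 v=9: → [12,18); WM=12
i=10 t=17 v=5: → [12,18); WM=12
i=11 t=19 v=9: → [18,24); WM=18; [12,18) fires=3
i=12 t=21 v=4: → [18,24); WM=18
i=13 t=19 v=1: → [18,24); WM=18
i=14 t=25 v=2: → [24,30); WM=24; [18,24) fires=3
i=15 t=21 v=7: DROP (t<24-1); WM=24
i=16 t=13 v=7: DROP (t<24-1); WM=24
i=17 t=25 v=3: → [24,30); WM=24
i=18 t=25 v=4: → [24,30); WM=24
i=19 t=22 v=1: DROP (t<24-1); WM=24
i=20 t=26 v=8: → [24,30); WM=25

8 15 16 19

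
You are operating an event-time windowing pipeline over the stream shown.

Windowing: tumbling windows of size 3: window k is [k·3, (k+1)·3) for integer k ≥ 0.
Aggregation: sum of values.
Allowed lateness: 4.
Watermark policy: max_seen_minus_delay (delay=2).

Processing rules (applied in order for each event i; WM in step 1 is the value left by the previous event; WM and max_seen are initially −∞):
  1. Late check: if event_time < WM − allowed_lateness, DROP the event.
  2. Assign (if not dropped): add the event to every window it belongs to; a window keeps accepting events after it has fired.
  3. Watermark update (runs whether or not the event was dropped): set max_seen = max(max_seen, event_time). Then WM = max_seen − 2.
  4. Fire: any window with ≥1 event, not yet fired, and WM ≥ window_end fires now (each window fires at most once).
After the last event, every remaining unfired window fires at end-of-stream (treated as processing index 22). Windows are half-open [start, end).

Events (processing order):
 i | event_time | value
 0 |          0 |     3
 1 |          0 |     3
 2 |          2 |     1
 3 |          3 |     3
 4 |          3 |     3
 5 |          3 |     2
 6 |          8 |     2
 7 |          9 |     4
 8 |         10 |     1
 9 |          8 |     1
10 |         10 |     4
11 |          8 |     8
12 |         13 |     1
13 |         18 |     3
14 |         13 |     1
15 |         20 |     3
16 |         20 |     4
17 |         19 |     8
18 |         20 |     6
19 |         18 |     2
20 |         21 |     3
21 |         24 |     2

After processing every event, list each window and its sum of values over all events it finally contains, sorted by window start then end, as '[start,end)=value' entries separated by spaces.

[0,3)=7 [3,6)=8 [6,9)=11 [9,12)=9 [12,15)=2 [18,21)=26 [21,24)=3 [24,27)=2

i=0 t=0 v=3: → [0,3); WM=-2
i=1 t=0 v=3: → [0,3); WM=-2
i=2 t=2 v=1: → [0,3); WM=0
i=3 t=3 v=3: → [3,6); WM=1
i=4 t=3 v=3: → [3,6); WM=1
i=5 t=3 v=2: → [3,6); WM=1
i=6 t=8 v=2: → [6,9); WM=6; [0,3) fires=7 [3,6) fires=8
i=7 t=9 v=4: → [9,12); WM=7
i=8 t=10 v=1: → [9,12); WM=8
i=9 t=8 v=1: → [6,9); WM=8
i=10 t=10 v=4: → [9,12); WM=8
i=11 t=8 v=8: → [6,9); WM=8
i=12 t=13 v=1: → [12,15); WM=11; [6,9) fires=11
i=13 t=18 v=3: → [18,21); WM=16; [9,12) fires=9 [12,15) fires=1
i=14 t=13 v=1: → [12,15); WM=16
i=15 t=20 v=3: → [18,21); WM=18
i=16 t=20 v=4: → [18,21); WM=18
i=17 t=19 v=8: → [18,21); WM=18
i=18 t=20 v=6: → [18,21); WM=18
i=19 t=18 v=2: → [18,21); WM=18
i=20 t=21 v=3: → [21,24); WM=19
i=21 t=24 v=2: → [24,27); WM=22; [18,21) fires=26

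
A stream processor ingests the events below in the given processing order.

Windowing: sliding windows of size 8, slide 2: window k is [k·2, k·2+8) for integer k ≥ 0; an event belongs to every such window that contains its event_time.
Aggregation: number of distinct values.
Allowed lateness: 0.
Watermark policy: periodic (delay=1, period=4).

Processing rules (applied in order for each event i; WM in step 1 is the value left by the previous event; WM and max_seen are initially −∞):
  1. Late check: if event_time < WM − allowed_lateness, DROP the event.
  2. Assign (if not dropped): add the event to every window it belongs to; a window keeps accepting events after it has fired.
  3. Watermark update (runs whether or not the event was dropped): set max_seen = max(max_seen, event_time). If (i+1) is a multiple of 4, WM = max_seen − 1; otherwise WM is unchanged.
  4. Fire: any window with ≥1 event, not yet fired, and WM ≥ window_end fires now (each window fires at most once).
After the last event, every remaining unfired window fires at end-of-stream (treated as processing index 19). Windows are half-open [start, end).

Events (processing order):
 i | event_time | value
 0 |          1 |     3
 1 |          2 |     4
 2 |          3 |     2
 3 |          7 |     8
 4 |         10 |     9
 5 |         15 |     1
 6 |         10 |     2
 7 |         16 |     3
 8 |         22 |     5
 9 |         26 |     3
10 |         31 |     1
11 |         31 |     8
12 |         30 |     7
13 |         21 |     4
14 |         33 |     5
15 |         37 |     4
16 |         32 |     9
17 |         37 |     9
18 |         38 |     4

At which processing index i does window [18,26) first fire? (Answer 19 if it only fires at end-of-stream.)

11

i=0 t=1 v=3: → [0,8); WM=−∞
i=1 t=2 v=4: → [2,10),[0,8); WM=−∞
i=2 t=3 v=2: → [2,10),[0,8); WM=−∞
i=3 t=7 v=8: → [6,14),[4,12),[2,10),[0,8); WM=6
i=4 t=10 v=9: → [10,18),[8,16),[6,14),[4,12); WM=6
i=5 t=15 v=1: → [14,22),[12,20),[10,18),[8,16); WM=6
i=6 t=10 v=2: → [10,18),[8,16),[6,14),[4,12); WM=6
i=7 t=16 v=3: → [16,24),[14,22),[12,20),[10,18); WM=15; [0,8) fires=4 [2,10) fires=3 [4,12) fires=3 [6,14) fires=3
i=8 t=22 v=5: → [22,30),[20,28),[18,26),[16,24); WM=15
i=9 t=26 v=3: → [26,34),[24,32),[22,30),[20,28); WM=15
i=10 t=31 v=1: → [30,38),[28,36),[26,34),[24,32); WM=15
i=11 t=31 v=8: → [30,38),[28,36),[26,34),[24,32); WM=30; [8,16) fires=3 [10,18) fires=4 [12,20) fires=2 [14,22) fires=2 [16,24) fires=2 [18,26) fires=1 [20,28) fires=2 [22,30) fires=2
i=12 t=30 v=7: → [30,38),[28,36),[26,34),[24,32); WM=30
i=13 t=21 v=4: DROP (t<30-0); WM=30
i=14 t=33 v=5: → [32,40),[30,38),[28,36),[26,34); WM=30
i=15 t=37 v=4: → [36,44),[34,42),[32,40),[30,38); WM=36; [24,32) fires=4 [26,34) fires=5 [28,36) fires=4
i=16 t=32 v=9: DROP (t<36-0); WM=36
i=17 t=37 v=9: → [36,44),[34,42),[32,40),[30,38); WM=36
i=18 t=38 v=4: → [38,46),[36,44),[34,42),[32,40); WM=36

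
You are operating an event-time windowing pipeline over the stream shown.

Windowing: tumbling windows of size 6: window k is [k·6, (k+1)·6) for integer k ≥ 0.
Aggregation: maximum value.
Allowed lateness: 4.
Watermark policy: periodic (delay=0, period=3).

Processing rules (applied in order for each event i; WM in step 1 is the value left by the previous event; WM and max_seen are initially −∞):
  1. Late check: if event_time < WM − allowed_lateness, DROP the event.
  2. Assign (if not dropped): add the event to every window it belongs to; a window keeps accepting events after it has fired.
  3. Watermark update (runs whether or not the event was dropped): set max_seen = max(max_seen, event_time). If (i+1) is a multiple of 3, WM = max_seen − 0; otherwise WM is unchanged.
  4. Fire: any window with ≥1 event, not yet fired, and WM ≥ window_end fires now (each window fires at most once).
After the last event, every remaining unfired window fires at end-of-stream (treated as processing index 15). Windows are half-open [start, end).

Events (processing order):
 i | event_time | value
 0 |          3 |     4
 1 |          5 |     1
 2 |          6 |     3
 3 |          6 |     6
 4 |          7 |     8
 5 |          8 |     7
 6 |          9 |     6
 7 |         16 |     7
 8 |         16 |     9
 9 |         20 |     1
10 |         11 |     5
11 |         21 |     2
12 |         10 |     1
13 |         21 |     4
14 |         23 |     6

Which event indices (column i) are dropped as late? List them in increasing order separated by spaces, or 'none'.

i=0 t=3 v=4: → [0,6); WM=−∞
i=1 t=5 v=1: → [0,6); WM=−∞
i=2 t=6 v=3: → [6,12); WM=6; [0,6) fires=4
i=3 t=6 v=6: → [6,12); WM=6
i=4 t=7 v=8: → [6,12); WM=6
i=5 t=8 v=7: → [6,12); WM=8
i=6 t=9 v=6: → [6,12); WM=8
i=7 t=16 v=7: → [12,18); WM=8
i=8 t=16 v=9: → [12,18); WM=16; [6,12) fires=8
i=9 t=20 v=1: → [18,24); WM=16
i=10 t=11 v=5: DROP (t<16-4); WM=16
i=11 t=21 v=2: → [18,24); WM=21; [12,18) fires=9
i=12 t=10 v=1: DROP (t<21-4); WM=21
i=13 t=21 v=4: → [18,24); WM=21
i=14 t=23 v=6: → [18,24); WM=23

10 12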